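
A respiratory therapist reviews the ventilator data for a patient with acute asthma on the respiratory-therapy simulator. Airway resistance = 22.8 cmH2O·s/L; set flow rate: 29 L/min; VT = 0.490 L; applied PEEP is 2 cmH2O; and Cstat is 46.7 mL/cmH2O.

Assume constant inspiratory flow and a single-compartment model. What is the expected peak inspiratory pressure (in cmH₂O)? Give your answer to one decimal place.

23.5

Flow: 29 L/min ÷ 60 = 0.4833 L/s.
Equation of motion (constant flow): PIP = Vt/C + R·V̇ + PEEP.
PIP = 490/46.7 + 22.8×0.4833 + 2 = 10.493 + 11.019 + 2 = 23.512 cmH2O.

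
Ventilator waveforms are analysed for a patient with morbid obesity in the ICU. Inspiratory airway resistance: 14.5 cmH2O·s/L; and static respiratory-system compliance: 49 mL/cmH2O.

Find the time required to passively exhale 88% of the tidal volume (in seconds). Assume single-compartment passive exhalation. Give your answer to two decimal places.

1.51

τ = R × C = 14.5 × 49 mL/cmH2O = 14.5 × 0.049 L/cmH2O = 0.7105 s.
Exhaled fraction f = 1 − e^(−t/τ) → t = −τ·ln(1 − f) = −0.7105·ln(0.12) = 1.506 s.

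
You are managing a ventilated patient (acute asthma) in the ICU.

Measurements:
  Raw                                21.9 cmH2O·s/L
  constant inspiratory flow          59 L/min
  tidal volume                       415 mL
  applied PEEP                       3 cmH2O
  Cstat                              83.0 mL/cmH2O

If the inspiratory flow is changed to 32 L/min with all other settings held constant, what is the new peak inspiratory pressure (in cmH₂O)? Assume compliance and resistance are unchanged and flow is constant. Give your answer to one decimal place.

19.7

Flow: 59 L/min ÷ 60 = 0.9833 L/s.
New flow: 32 L/min ÷ 60 = 0.5333 L/s.
PIP = Vt/C + R·V̇ + PEEP (constant-flow equation of motion).
Only the resistive term changes: ΔPIP = R × ΔV̇ = 21.9 × (0.5333 − 0.9833) = 21.9 × -0.45 = -9.855 cmH2O.
Original PIP = 415/83.0 + 21.9×0.9833 + 3 = 29.534 cmH2O; new PIP = 29.534 + (-9.855) = 19.679 cmH2O.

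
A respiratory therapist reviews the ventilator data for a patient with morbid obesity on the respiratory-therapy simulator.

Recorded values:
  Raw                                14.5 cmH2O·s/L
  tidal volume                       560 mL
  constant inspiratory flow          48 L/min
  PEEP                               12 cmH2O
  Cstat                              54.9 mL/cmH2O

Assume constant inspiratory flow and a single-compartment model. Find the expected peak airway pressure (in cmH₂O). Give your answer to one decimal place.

33.8

Flow: 48 L/min ÷ 60 = 0.8 L/s.
Equation of motion (constant flow): PIP = Vt/C + R·V̇ + PEEP.
PIP = 560/54.9 + 14.5×0.8 + 12 = 10.2 + 11.6 + 12 = 33.8 cmH2O.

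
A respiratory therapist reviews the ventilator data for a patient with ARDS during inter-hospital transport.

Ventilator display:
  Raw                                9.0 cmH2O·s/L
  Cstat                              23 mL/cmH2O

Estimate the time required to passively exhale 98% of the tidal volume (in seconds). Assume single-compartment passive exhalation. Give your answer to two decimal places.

0.81

τ = R × C = 9.0 × 23 mL/cmH2O = 9.0 × 0.023 L/cmH2O = 0.207 s.
Exhaled fraction f = 1 − e^(−t/τ) → t = −τ·ln(1 − f) = −0.207·ln(0.02) = 0.8098 s.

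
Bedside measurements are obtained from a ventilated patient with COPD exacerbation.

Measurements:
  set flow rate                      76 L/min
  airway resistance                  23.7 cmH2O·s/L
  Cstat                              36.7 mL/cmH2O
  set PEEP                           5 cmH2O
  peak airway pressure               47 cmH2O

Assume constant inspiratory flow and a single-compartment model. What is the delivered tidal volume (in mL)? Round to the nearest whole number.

440

Flow: 76 L/min ÷ 60 = 1.2667 L/s.
Equation of motion (constant flow): PIP = Vt/C + R·V̇ + PEEP.
Vt/C = PIP − R·V̇ − PEEP = 47 − 30.021 − 5 = 11.979 cmH2O.
Vt = C × 11.979 = 36.7 × 11.979 = 439.63 mL.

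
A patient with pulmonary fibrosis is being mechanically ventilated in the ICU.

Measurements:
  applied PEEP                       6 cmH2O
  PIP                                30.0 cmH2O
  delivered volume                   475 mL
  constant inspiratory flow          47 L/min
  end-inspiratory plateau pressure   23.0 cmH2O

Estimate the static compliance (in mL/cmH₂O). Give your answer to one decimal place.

Cstat = Vt / (Pplat − PEEP) = 475 / (23.0 − 6) = 475 / 17.0 = 27.941 mL/cmH2O.

27.9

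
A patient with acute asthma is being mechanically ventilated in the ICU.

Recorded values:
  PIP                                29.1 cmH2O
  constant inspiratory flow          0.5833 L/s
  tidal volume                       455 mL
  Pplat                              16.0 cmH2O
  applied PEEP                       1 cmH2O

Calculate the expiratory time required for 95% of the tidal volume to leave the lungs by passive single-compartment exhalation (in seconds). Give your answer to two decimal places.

2.04

R = (PIP − Pplat)/V̇ = (29.1 − 16.0) / 0.5833 = 13.1/0.5833 = 22.458 cmH2O·s/L.
C = Vt/(Pplat − PEEP) = 455.0 / (16.0 − 1) = 455.0/15.0 = 30.333 mL/cmH2O.
τ = R × C = 22.458 × 0.03033 L/cmH2O = 0.6812 s.
t = −τ·ln(1 − 0.95) = −0.6812·ln(0.05) = 2.041 s.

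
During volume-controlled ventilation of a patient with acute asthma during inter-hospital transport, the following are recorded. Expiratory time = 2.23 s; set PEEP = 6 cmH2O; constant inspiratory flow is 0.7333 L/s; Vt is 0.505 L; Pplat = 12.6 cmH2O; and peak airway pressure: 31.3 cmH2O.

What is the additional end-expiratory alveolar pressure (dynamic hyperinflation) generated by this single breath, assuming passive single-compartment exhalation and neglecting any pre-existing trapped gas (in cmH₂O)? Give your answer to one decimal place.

R = (PIP − Pplat)/V̇ = (31.3 − 12.6) / 0.7333 = 18.7/0.7333 = 25.501 cmH2O·s/L.
C = Vt/(Pplat − PEEP) = 505.0 / (12.6 − 6) = 505.0/6.6 = 76.515 mL/cmH2O.
τ = R × C = 25.501 × 0.07652 L/cmH2O = 1.951 s.
Fraction remaining = e^(−Te/τ) = e^(−2.23/1.951) = 0.3189; trapped volume = 505.0 × 0.3189 = 161.04 mL.
Additional alveolar pressure from trapping ≈ V_trapped / C = 161.04 / 76.515 = 2.105 cmH2O.

2.1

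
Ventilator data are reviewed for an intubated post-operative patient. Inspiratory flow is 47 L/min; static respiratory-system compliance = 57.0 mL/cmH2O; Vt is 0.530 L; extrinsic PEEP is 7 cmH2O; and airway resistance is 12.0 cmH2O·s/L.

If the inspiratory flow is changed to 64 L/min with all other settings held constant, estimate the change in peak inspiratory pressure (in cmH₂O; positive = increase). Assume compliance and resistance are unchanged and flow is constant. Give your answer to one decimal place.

3.4

Flow: 47 L/min ÷ 60 = 0.7833 L/s.
New flow: 64 L/min ÷ 60 = 1.0667 L/s.
PIP = Vt/C + R·V̇ + PEEP (constant-flow equation of motion).
Only the resistive term changes: ΔPIP = R × ΔV̇ = 12.0 × (1.0667 − 0.7833) = 12.0 × 0.2834 = 3.401 cmH2O.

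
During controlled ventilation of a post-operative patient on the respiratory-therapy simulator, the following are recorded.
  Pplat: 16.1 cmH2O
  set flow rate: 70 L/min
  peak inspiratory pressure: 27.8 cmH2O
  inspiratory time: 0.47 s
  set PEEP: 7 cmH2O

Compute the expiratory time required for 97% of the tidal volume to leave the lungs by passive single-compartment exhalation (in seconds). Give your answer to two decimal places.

Flow: 70 L/min ÷ 60 = 1.1667 L/s.
Vt = flow × Ti = 1.1667 L/s × 0.47 s × 1000 mL/L = 548.35 mL.
R = (PIP − Pplat)/V̇ = (27.8 − 16.1) / 1.1667 = 11.7/1.1667 = 10.028 cmH2O·s/L.
C = Vt/(Pplat − PEEP) = 548.35 / (16.1 − 7) = 548.35/9.1 = 60.258 mL/cmH2O.
τ = R × C = 10.028 × 0.06026 L/cmH2O = 0.6043 s.
t = −τ·ln(1 − 0.97) = −0.6043·ln(0.03) = 2.119 s.

2.12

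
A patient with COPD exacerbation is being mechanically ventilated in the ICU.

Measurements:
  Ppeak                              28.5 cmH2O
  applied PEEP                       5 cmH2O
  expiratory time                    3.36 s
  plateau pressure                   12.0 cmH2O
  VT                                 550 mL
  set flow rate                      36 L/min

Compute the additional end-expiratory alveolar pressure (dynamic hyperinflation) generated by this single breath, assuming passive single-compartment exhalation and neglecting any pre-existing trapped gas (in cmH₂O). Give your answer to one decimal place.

Flow: 36 L/min ÷ 60 = 0.6 L/s.
R = (PIP − Pplat)/V̇ = (28.5 − 12.0) / 0.6 = 16.5/0.6 = 27.5 cmH2O·s/L.
C = Vt/(Pplat − PEEP) = 550.0 / (12.0 − 5) = 550.0/7.0 = 78.571 mL/cmH2O.
τ = R × C = 27.5 × 0.07857 L/cmH2O = 2.161 s.
Fraction remaining = e^(−Te/τ) = e^(−3.36/2.161) = 0.2112; trapped volume = 550.0 × 0.2112 = 116.16 mL.
Additional alveolar pressure from trapping ≈ V_trapped / C = 116.16 / 78.571 = 1.478 cmH2O.

1.5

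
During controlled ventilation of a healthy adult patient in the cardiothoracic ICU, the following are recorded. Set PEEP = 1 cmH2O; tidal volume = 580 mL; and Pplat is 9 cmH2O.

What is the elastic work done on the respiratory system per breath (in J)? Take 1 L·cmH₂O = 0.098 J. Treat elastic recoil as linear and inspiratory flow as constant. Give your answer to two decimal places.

0.23

Elastic work ≈ ½ × (Pplat − PEEP) × Vt = 0.5 × (9 − 1) × 0.580 L = 0.5 × 8.0 × 0.580 = 2.32 L·cmH2O.
× 0.098 J/(L·cmH2O) → 0.2274 J.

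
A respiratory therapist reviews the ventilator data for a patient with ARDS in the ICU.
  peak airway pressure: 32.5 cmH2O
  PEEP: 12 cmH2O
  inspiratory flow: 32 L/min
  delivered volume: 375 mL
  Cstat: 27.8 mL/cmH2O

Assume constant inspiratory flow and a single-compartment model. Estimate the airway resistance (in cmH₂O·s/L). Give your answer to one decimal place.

13.1

Flow: 32 L/min ÷ 60 = 0.5333 L/s.
Equation of motion (constant flow): PIP = Vt/C + R·V̇ + PEEP.
R·V̇ = PIP − Vt/C − PEEP = 32.5 − 375/27.8 − 12 = 32.5 − 13.489 − 12 = 7.011 cmH2O.
R = 7.011 / 0.5333 = 13.146 cmH2O·s/L.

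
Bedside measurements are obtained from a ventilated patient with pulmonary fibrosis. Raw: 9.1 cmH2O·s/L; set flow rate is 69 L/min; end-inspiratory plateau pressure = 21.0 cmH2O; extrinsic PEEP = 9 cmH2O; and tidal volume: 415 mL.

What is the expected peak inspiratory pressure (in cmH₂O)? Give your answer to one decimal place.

31.5

Flow: 69 L/min ÷ 60 = 1.15 L/s.
PIP = Pplat + Raw × flow = 21.0 + 9.1 × 1.15 = 21.0 + 10.465 = 31.465 cmH2O.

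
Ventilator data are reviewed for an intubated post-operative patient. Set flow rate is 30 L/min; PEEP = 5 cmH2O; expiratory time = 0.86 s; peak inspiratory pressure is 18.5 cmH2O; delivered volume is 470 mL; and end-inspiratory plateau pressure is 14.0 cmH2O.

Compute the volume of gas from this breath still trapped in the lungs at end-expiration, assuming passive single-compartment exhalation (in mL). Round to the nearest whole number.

Flow: 30 L/min ÷ 60 = 0.5 L/s.
R = (PIP − Pplat)/V̇ = (18.5 − 14.0) / 0.5 = 4.5/0.5 = 9.0 cmH2O·s/L.
C = Vt/(Pplat − PEEP) = 470.0 / (14.0 − 5) = 470.0/9.0 = 52.222 mL/cmH2O.
τ = R × C = 9.0 × 0.05222 L/cmH2O = 0.47 s.
Fraction remaining = e^(−Te/τ) = e^(−0.86/0.47) = 0.1604.
Trapped volume = 470.0 × 0.1604 = 75.388 mL.

75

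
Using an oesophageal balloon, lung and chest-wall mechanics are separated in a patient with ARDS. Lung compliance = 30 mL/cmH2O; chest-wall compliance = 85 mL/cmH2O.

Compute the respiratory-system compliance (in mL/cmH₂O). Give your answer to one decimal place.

22.2

Lung and chest wall are elastances in series: 1/Crs = 1/CL + 1/Ccw.
1/Crs = 1/30 + 1/85 = 0.0451.
Crs = 22.173 mL/cmH2O.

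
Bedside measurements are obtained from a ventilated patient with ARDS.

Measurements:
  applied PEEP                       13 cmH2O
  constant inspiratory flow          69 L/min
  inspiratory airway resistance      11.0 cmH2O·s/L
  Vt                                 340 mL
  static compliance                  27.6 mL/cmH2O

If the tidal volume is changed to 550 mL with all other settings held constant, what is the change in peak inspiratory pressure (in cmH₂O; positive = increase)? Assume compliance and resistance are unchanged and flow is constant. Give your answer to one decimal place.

PIP = Vt/C + R·V̇ + PEEP (constant-flow equation of motion).
Only the elastic term changes: ΔPIP = ΔVt / C = (550 − 340) / 27.6 = 7.609 cmH2O.

7.6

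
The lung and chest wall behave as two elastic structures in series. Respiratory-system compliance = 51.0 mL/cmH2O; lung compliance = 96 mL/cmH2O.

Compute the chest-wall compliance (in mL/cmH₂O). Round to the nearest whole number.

109

1/Ccw = 1/Crs − 1/CL.
1/Ccw = 1/51.0 − 1/96 = 0.009191.
Ccw = 108.8 mL/cmH2O.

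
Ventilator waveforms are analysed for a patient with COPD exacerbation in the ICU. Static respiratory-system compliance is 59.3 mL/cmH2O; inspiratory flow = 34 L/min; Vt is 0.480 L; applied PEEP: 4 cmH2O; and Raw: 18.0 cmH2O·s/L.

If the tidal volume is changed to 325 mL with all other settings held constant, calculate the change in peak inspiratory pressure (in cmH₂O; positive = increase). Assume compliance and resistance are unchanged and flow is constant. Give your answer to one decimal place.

PIP = Vt/C + R·V̇ + PEEP (constant-flow equation of motion).
Only the elastic term changes: ΔPIP = ΔVt / C = (325 − 480) / 59.3 = -2.614 cmH2O.

-2.6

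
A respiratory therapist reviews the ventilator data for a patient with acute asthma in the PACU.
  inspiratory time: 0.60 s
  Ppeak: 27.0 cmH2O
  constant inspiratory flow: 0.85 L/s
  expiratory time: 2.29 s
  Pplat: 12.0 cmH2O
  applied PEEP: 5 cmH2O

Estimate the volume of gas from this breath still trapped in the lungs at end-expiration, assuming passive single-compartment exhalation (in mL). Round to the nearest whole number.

86

Vt = flow × Ti = 0.85 L/s × 0.60 s × 1000 mL/L = 510.0 mL.
R = (PIP − Pplat)/V̇ = (27.0 − 12.0) / 0.85 = 15.0/0.85 = 17.647 cmH2O·s/L.
C = Vt/(Pplat − PEEP) = 510.0 / (12.0 − 5) = 510.0/7.0 = 72.857 mL/cmH2O.
τ = R × C = 17.647 × 0.07286 L/cmH2O = 1.286 s.
Fraction remaining = e^(−Te/τ) = e^(−2.29/1.286) = 0.1685.
Trapped volume = 510.0 × 0.1685 = 85.935 mL.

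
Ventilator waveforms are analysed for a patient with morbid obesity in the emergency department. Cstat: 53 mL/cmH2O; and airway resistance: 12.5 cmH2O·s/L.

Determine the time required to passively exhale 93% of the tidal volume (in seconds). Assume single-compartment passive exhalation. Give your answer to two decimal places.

1.76

τ = R × C = 12.5 × 53 mL/cmH2O = 12.5 × 0.053 L/cmH2O = 0.6625 s.
Exhaled fraction f = 1 − e^(−t/τ) → t = −τ·ln(1 − f) = −0.6625·ln(0.07) = 1.762 s.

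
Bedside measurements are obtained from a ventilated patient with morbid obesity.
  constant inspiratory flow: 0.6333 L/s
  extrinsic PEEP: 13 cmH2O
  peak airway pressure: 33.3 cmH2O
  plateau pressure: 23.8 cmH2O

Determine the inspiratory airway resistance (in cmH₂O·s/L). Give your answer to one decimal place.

Raw = (PIP − Pplat) / flow = (33.3 − 23.8) / 0.6333 = 9.5 / 0.6333 = 15.001 cmH2O·s/L.

15.0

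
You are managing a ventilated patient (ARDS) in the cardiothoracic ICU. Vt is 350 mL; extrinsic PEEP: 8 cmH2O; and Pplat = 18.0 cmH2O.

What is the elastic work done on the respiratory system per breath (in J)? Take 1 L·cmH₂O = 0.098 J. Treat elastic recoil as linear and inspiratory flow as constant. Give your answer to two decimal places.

0.17

Elastic work ≈ ½ × (Pplat − PEEP) × Vt = 0.5 × (18.0 − 8) × 0.350 L = 0.5 × 10.0 × 0.350 = 1.75 L·cmH2O.
× 0.098 J/(L·cmH2O) → 0.1715 J.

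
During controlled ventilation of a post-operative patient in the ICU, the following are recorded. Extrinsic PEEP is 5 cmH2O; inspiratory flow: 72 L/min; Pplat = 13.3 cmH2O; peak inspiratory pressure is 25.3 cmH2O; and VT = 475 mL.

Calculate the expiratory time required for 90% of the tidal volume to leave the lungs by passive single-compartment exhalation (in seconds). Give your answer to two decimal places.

Flow: 72 L/min ÷ 60 = 1.2 L/s.
R = (PIP − Pplat)/V̇ = (25.3 − 13.3) / 1.2 = 12.0/1.2 = 10.0 cmH2O·s/L.
C = Vt/(Pplat − PEEP) = 475.0 / (13.3 − 5) = 475.0/8.3 = 57.229 mL/cmH2O.
τ = R × C = 10.0 × 0.05723 L/cmH2O = 0.5723 s.
t = −τ·ln(1 − 0.90) = −0.5723·ln(0.1) = 1.318 s.

1.32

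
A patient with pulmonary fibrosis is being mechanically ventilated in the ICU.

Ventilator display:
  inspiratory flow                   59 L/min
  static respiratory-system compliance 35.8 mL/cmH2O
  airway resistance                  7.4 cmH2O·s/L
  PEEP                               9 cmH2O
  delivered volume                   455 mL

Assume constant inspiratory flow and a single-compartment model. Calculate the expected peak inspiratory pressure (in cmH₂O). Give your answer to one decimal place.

Flow: 59 L/min ÷ 60 = 0.9833 L/s.
Equation of motion (constant flow): PIP = Vt/C + R·V̇ + PEEP.
PIP = 455/35.8 + 7.4×0.9833 + 9 = 12.709 + 7.276 + 9 = 28.985 cmH2O.

29.0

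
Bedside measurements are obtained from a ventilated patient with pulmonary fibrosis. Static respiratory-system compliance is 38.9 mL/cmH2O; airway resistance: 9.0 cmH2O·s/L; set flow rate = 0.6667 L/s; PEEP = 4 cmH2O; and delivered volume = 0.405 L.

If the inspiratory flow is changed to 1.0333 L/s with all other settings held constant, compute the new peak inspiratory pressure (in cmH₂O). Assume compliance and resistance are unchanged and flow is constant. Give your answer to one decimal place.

PIP = Vt/C + R·V̇ + PEEP (constant-flow equation of motion).
Only the resistive term changes: ΔPIP = R × ΔV̇ = 9.0 × (1.0333 − 0.6667) = 9.0 × 0.3666 = 3.299 cmH2O.
Original PIP = 405/38.9 + 9.0×0.6667 + 4 = 20.412 cmH2O; new PIP = 20.412 + (3.299) = 23.711 cmH2O.

23.7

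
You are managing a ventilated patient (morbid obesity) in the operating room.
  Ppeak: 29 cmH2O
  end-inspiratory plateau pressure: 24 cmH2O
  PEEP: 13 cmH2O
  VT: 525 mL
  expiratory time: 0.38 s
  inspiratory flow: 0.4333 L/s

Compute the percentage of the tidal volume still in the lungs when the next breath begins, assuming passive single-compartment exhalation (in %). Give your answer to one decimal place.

50.2

R = (PIP − Pplat)/V̇ = (29 − 24) / 0.4333 = 5.0/0.4333 = 11.539 cmH2O·s/L.
C = Vt/(Pplat − PEEP) = 525.0 / (24 − 13) = 525.0/11.0 = 47.727 mL/cmH2O.
τ = R × C = 11.539 × 0.04773 L/cmH2O = 0.5508 s.
Fraction remaining at end-expiration = e^(−Te/τ) = e^(−0.38/0.5508) = 0.5016 → 50.16%.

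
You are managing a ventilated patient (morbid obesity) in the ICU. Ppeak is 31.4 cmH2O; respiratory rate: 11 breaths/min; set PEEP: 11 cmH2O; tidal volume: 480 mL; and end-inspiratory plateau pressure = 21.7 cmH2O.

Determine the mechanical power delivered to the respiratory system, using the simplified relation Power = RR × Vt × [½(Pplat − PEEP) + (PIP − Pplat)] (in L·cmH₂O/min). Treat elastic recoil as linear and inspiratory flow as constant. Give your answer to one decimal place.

Per-breath work = Vt × [½(Pplat−PEEP) + (PIP−Pplat)] = 0.480 × [0.5×10.7 + 9.7] = 0.480 × 15.05 = 7.224 L·cmH2O.
Power = 11 × 7.224 = 79.464 L·cmH2O/min.

79.5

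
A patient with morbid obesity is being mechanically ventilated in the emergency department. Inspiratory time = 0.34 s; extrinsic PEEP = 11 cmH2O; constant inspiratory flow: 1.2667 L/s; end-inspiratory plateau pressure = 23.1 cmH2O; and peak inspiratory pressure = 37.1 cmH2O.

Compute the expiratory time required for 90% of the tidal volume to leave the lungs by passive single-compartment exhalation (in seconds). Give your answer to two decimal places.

0.91

Vt = flow × Ti = 1.2667 L/s × 0.34 s × 1000 mL/L = 430.68 mL.
R = (PIP − Pplat)/V̇ = (37.1 − 23.1) / 1.2667 = 14.0/1.2667 = 11.052 cmH2O·s/L.
C = Vt/(Pplat − PEEP) = 430.68 / (23.1 − 11) = 430.68/12.1 = 35.593 mL/cmH2O.
τ = R × C = 11.052 × 0.03559 L/cmH2O = 0.3933 s.
t = −τ·ln(1 − 0.90) = −0.3933·ln(0.1) = 0.9056 s.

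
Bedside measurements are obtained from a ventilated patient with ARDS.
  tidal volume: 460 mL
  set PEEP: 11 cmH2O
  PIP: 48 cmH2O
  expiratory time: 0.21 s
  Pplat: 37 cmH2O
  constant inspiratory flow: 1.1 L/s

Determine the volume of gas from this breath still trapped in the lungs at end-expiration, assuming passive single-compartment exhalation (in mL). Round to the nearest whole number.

R = (PIP − Pplat)/V̇ = (48 − 37) / 1.1 = 11.0/1.1 = 10.0 cmH2O·s/L.
C = Vt/(Pplat − PEEP) = 460.0 / (37 − 11) = 460.0/26.0 = 17.692 mL/cmH2O.
τ = R × C = 10.0 × 0.01769 L/cmH2O = 0.1769 s.
Fraction remaining = e^(−Te/τ) = e^(−0.21/0.1769) = 0.3051.
Trapped volume = 460.0 × 0.3051 = 140.35 mL.

140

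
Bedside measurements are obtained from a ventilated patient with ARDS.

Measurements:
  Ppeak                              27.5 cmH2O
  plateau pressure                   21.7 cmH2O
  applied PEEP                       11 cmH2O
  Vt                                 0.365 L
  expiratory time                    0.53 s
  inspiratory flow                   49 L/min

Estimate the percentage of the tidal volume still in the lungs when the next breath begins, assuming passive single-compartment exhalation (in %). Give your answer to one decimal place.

11.2

Flow: 49 L/min ÷ 60 = 0.8167 L/s.
R = (PIP − Pplat)/V̇ = (27.5 − 21.7) / 0.8167 = 5.8/0.8167 = 7.102 cmH2O·s/L.
C = Vt/(Pplat − PEEP) = 365.0 / (21.7 − 11) = 365.0/10.7 = 34.112 mL/cmH2O.
τ = R × C = 7.102 × 0.03411 L/cmH2O = 0.2422 s.
Fraction remaining at end-expiration = e^(−Te/τ) = e^(−0.53/0.2422) = 0.1121 → 11.21%.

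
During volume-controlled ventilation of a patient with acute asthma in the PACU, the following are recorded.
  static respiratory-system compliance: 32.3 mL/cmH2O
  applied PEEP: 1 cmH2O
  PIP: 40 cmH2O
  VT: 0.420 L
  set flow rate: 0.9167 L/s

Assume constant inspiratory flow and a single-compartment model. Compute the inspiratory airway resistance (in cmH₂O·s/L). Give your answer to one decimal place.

Equation of motion (constant flow): PIP = Vt/C + R·V̇ + PEEP.
R·V̇ = PIP − Vt/C − PEEP = 40 − 420/32.3 − 1 = 40 − 13.003 − 1 = 25.997 cmH2O.
R = 25.997 / 0.9167 = 28.359 cmH2O·s/L.

28.4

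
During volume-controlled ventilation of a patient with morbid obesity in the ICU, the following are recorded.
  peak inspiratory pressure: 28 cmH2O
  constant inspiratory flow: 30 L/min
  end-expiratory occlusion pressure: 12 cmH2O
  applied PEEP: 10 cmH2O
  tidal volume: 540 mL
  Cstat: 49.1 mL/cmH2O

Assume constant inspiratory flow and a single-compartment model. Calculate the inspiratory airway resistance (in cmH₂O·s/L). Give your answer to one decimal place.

Flow: 30 L/min ÷ 60 = 0.5 L/s.
Total PEEP = 12 cmH2O (set 10 + intrinsic 2); this is the baseline alveolar pressure.
Equation of motion (constant flow): PIP = Vt/C + R·V̇ + PEEP.
R·V̇ = PIP − Vt/C − PEEP = 28 − 540/49.1 − 12 = 28 − 10.998 − 12 = 5.002 cmH2O.
R = 5.002 / 0.5 = 10.004 cmH2O·s/L.

10.0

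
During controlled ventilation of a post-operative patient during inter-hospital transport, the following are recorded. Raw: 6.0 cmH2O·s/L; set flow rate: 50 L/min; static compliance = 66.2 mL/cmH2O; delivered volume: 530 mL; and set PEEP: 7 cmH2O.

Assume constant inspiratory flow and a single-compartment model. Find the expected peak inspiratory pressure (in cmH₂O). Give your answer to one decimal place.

20.0

Flow: 50 L/min ÷ 60 = 0.8333 L/s.
Equation of motion (constant flow): PIP = Vt/C + R·V̇ + PEEP.
PIP = 530/66.2 + 6.0×0.8333 + 7 = 8.006 + 5.0 + 7 = 20.006 cmH2O.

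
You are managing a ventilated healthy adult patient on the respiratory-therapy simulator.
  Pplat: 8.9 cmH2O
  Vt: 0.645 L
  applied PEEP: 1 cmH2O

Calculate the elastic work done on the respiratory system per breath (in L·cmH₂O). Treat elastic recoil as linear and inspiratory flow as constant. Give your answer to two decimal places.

2.55

Elastic work ≈ ½ × (Pplat − PEEP) × Vt = 0.5 × (8.9 − 1) × 0.645 L = 0.5 × 7.9 × 0.645 = 2.548 L·cmH2O.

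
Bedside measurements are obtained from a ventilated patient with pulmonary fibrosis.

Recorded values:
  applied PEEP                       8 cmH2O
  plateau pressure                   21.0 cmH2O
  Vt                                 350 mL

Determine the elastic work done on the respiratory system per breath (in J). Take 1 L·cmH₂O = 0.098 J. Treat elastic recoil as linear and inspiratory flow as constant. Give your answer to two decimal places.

0.22

Elastic work ≈ ½ × (Pplat − PEEP) × Vt = 0.5 × (21.0 − 8) × 0.350 L = 0.5 × 13.0 × 0.350 = 2.275 L·cmH2O.
× 0.098 J/(L·cmH2O) → 0.223 J.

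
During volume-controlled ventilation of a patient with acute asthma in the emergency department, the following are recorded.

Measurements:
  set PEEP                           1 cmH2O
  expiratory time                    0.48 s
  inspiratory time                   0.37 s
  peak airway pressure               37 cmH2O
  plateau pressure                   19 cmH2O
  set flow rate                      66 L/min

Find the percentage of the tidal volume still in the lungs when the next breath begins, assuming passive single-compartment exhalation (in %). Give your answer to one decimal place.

27.3

Flow: 66 L/min ÷ 60 = 1.1 L/s.
Vt = flow × Ti = 1.1 L/s × 0.37 s × 1000 mL/L = 407.0 mL.
R = (PIP − Pplat)/V̇ = (37 − 19) / 1.1 = 18.0/1.1 = 16.364 cmH2O·s/L.
C = Vt/(Pplat − PEEP) = 407.0 / (19 − 1) = 407.0/18.0 = 22.611 mL/cmH2O.
τ = R × C = 16.364 × 0.02261 L/cmH2O = 0.37 s.
Fraction remaining at end-expiration = e^(−Te/τ) = e^(−0.48/0.37) = 0.2733 → 27.33%.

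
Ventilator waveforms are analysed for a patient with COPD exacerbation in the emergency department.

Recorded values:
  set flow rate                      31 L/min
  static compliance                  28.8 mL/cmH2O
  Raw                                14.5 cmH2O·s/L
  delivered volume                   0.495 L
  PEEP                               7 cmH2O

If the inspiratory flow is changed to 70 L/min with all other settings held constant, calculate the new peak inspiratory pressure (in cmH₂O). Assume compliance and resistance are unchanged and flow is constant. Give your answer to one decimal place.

41.1

Flow: 31 L/min ÷ 60 = 0.5167 L/s.
New flow: 70 L/min ÷ 60 = 1.1667 L/s.
PIP = Vt/C + R·V̇ + PEEP (constant-flow equation of motion).
Only the resistive term changes: ΔPIP = R × ΔV̇ = 14.5 × (1.1667 − 0.5167) = 14.5 × 0.65 = 9.425 cmH2O.
Original PIP = 495/28.8 + 14.5×0.5167 + 7 = 31.68 cmH2O; new PIP = 31.68 + (9.425) = 41.105 cmH2O.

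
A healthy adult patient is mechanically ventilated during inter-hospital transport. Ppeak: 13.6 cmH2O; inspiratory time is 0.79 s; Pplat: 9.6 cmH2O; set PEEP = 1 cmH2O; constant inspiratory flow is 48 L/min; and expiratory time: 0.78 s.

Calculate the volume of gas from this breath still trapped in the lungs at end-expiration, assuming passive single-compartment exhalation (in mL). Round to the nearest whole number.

Flow: 48 L/min ÷ 60 = 0.8 L/s.
Vt = flow × Ti = 0.8 L/s × 0.79 s × 1000 mL/L = 632.0 mL.
R = (PIP − Pplat)/V̇ = (13.6 − 9.6) / 0.8 = 4.0/0.8 = 5.0 cmH2O·s/L.
C = Vt/(Pplat − PEEP) = 632.0 / (9.6 − 1) = 632.0/8.6 = 73.488 mL/cmH2O.
τ = R × C = 5.0 × 0.07349 L/cmH2O = 0.3675 s.
Fraction remaining = e^(−Te/τ) = e^(−0.78/0.3675) = 0.1197.
Trapped volume = 632.0 × 0.1197 = 75.65 mL.

76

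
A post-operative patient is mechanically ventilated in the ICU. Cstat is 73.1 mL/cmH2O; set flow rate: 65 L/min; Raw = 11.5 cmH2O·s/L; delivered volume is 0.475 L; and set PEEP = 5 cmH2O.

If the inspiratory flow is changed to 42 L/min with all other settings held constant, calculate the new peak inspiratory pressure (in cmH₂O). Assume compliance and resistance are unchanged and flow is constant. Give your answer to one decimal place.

Flow: 65 L/min ÷ 60 = 1.0833 L/s.
New flow: 42 L/min ÷ 60 = 0.7 L/s.
PIP = Vt/C + R·V̇ + PEEP (constant-flow equation of motion).
Only the resistive term changes: ΔPIP = R × ΔV̇ = 11.5 × (0.7 − 1.0833) = 11.5 × -0.3833 = -4.408 cmH2O.
Original PIP = 475/73.1 + 11.5×1.0833 + 5 = 23.956 cmH2O; new PIP = 23.956 + (-4.408) = 19.548 cmH2O.

19.5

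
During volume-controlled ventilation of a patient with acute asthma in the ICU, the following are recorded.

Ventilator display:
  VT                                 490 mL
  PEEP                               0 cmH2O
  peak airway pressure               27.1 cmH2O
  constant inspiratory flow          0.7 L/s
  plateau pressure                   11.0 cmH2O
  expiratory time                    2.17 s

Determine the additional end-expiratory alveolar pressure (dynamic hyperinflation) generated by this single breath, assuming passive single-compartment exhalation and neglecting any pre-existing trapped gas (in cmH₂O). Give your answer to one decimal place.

R = (PIP − Pplat)/V̇ = (27.1 − 11.0) / 0.7 = 16.1/0.7 = 23.0 cmH2O·s/L.
C = Vt/(Pplat − PEEP) = 490.0 / (11.0 − 0) = 490.0/11.0 = 44.545 mL/cmH2O.
τ = R × C = 23.0 × 0.04455 L/cmH2O = 1.025 s.
Fraction remaining = e^(−Te/τ) = e^(−2.17/1.025) = 0.1204; trapped volume = 490.0 × 0.1204 = 58.996 mL.
Additional alveolar pressure from trapping ≈ V_trapped / C = 58.996 / 44.545 = 1.324 cmH2O.

1.3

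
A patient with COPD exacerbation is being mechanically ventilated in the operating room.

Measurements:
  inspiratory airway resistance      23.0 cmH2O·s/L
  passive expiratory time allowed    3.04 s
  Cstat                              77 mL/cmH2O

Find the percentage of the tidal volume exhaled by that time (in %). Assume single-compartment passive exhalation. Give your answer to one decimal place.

τ = R × C = 23.0 × 77 mL/cmH2O = 23.0 × 0.077 L/cmH2O = 1.771 s.
Passive exhalation: V(t)/V₀ = e^(−t/τ) = e^(−3.04/1.771) = 0.1797.
Fraction exhaled = 1 − 0.1797 = 0.8203 → 82.03%.

82.0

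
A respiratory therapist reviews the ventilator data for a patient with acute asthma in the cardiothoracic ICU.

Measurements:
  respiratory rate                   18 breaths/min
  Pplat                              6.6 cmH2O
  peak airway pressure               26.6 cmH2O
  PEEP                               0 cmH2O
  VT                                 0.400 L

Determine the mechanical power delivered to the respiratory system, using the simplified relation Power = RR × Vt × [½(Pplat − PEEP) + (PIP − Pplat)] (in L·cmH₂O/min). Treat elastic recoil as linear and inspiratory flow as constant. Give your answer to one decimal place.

Per-breath work = Vt × [½(Pplat−PEEP) + (PIP−Pplat)] = 0.400 × [0.5×6.6 + 20.0] = 0.400 × 23.3 = 9.32 L·cmH2O.
Power = 18 × 9.32 = 167.76 L·cmH2O/min.

167.8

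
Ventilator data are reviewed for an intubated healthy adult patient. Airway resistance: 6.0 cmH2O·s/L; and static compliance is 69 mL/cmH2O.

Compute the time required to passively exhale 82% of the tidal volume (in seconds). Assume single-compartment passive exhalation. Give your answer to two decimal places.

0.71

τ = R × C = 6.0 × 69 mL/cmH2O = 6.0 × 0.069 L/cmH2O = 0.414 s.
Exhaled fraction f = 1 − e^(−t/τ) → t = −τ·ln(1 − f) = −0.414·ln(0.18) = 0.7099 s.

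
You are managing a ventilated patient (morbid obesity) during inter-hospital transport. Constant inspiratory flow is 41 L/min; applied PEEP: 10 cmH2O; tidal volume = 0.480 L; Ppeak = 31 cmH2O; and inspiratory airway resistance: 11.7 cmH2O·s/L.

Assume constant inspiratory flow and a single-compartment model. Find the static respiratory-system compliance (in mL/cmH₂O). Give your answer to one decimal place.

36.9

Flow: 41 L/min ÷ 60 = 0.6833 L/s.
Equation of motion (constant flow): PIP = Vt/C + R·V̇ + PEEP.
Vt/C = PIP − R·V̇ − PEEP = 31 − 11.7×0.6833 − 10 = 31 − 7.995 − 10 = 13.005 cmH2O.
C = Vt / 13.005 = 480 / 13.005 = 36.909 mL/cmH2O.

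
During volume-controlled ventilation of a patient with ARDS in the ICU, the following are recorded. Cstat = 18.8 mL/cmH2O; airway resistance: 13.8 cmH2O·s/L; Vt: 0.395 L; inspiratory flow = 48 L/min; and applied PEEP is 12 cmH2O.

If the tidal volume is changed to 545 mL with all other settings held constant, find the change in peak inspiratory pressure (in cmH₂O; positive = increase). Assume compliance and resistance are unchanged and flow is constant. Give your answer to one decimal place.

8.0

PIP = Vt/C + R·V̇ + PEEP (constant-flow equation of motion).
Only the elastic term changes: ΔPIP = ΔVt / C = (545 − 395) / 18.8 = 7.979 cmH2O.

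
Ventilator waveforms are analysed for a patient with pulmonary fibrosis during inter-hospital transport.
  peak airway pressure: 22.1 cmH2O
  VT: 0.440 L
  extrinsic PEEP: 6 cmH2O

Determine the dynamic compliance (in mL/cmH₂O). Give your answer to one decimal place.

27.3

Dynamic compliance = Vt / (PIP − PEEP) = 440 / (22.1 − 6) = 440 / 16.1 = 27.329 mL/cmH2O.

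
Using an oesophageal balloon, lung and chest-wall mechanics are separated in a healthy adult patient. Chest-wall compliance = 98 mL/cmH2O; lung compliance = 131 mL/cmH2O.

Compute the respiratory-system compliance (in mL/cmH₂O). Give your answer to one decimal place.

56.1

Lung and chest wall are elastances in series: 1/Crs = 1/CL + 1/Ccw.
1/Crs = 1/131 + 1/98 = 0.01784.
Crs = 56.054 mL/cmH2O.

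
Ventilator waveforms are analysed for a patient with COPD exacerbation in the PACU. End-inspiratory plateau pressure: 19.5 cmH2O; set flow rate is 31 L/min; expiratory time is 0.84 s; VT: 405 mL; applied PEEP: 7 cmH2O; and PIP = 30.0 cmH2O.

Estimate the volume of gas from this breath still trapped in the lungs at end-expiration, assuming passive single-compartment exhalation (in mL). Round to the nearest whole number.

Flow: 31 L/min ÷ 60 = 0.5167 L/s.
R = (PIP − Pplat)/V̇ = (30.0 − 19.5) / 0.5167 = 10.5/0.5167 = 20.321 cmH2O·s/L.
C = Vt/(Pplat − PEEP) = 405.0 / (19.5 − 7) = 405.0/12.5 = 32.4 mL/cmH2O.
τ = R × C = 20.321 × 0.0324 L/cmH2O = 0.6584 s.
Fraction remaining = e^(−Te/τ) = e^(−0.84/0.6584) = 0.2792.
Trapped volume = 405.0 × 0.2792 = 113.08 mL.

113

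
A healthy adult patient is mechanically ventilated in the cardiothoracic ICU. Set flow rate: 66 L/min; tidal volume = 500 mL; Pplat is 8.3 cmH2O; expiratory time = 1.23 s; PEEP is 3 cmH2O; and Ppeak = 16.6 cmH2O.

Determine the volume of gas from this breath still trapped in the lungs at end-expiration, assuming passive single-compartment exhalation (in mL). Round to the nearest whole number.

Flow: 66 L/min ÷ 60 = 1.1 L/s.
R = (PIP − Pplat)/V̇ = (16.6 − 8.3) / 1.1 = 8.3/1.1 = 7.545 cmH2O·s/L.
C = Vt/(Pplat − PEEP) = 500.0 / (8.3 − 3) = 500.0/5.3 = 94.34 mL/cmH2O.
τ = R × C = 7.545 × 0.09434 L/cmH2O = 0.7118 s.
Fraction remaining = e^(−Te/τ) = e^(−1.23/0.7118) = 0.1776.
Trapped volume = 500.0 × 0.1776 = 88.8 mL.

89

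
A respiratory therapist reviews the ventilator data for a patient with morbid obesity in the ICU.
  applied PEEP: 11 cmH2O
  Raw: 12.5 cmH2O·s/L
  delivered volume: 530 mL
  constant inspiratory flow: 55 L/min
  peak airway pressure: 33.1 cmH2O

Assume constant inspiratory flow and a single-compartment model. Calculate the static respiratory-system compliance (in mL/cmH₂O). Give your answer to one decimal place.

49.8

Flow: 55 L/min ÷ 60 = 0.9167 L/s.
Equation of motion (constant flow): PIP = Vt/C + R·V̇ + PEEP.
Vt/C = PIP − R·V̇ − PEEP = 33.1 − 12.5×0.9167 − 11 = 33.1 − 11.459 − 11 = 10.641 cmH2O.
C = Vt / 10.641 = 530 / 10.641 = 49.807 mL/cmH2O.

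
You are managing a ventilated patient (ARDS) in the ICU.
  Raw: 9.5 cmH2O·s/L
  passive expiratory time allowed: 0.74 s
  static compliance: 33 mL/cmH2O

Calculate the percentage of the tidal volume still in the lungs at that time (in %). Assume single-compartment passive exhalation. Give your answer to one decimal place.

9.4

τ = R × C = 9.5 × 33 mL/cmH2O = 9.5 × 0.033 L/cmH2O = 0.3135 s.
Passive exhalation: V(t)/V₀ = e^(−t/τ) = e^(−0.74/0.3135) = 0.09438.
Fraction remaining = 0.09438 → 9.438%.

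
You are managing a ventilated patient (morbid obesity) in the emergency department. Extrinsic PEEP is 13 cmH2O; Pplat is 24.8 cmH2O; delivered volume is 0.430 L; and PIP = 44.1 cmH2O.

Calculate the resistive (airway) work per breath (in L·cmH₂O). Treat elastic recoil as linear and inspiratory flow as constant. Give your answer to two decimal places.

With constant inspiratory flow the resistive pressure is constant at PIP − Pplat = 44.1 − 24.8 = 19.3 cmH2O, so resistive work = 19.3 × 0.430 = 8.299 L·cmH2O.

8.30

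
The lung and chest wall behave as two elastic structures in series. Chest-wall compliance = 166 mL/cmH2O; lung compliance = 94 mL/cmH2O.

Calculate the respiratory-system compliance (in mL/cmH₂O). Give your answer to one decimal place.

60.0

Lung and chest wall are elastances in series: 1/Crs = 1/CL + 1/Ccw.
1/Crs = 1/94 + 1/166 = 0.01666.
Crs = 60.024 mL/cmH2O.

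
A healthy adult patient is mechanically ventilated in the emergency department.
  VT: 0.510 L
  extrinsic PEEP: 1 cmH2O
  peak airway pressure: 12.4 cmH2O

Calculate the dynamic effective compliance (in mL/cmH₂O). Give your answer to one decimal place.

44.7

Dynamic compliance = Vt / (PIP − PEEP) = 510 / (12.4 − 1) = 510 / 11.4 = 44.737 mL/cmH2O.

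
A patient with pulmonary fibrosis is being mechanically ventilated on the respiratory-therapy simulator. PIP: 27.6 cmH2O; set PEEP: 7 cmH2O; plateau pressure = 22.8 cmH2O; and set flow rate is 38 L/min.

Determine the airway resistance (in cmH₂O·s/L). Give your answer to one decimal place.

Flow: 38 L/min ÷ 60 = 0.6333 L/s.
Raw = (PIP − Pplat) / flow = (27.6 − 22.8) / 0.6333 = 4.8 / 0.6333 = 7.579 cmH2O·s/L.

7.6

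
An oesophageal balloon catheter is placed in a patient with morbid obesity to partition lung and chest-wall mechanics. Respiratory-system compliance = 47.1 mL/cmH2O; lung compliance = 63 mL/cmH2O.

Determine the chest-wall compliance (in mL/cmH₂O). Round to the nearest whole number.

187

1/Ccw = 1/Crs − 1/CL.
1/Ccw = 1/47.1 − 1/63 = 0.005358.
Ccw = 186.64 mL/cmH2O.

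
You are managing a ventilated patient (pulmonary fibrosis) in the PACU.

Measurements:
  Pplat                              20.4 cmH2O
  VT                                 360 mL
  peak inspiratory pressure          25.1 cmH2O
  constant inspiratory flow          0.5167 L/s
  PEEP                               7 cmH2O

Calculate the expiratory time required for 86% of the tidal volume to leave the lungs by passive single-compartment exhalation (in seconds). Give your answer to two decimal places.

R = (PIP − Pplat)/V̇ = (25.1 − 20.4) / 0.5167 = 4.7/0.5167 = 9.096 cmH2O·s/L.
C = Vt/(Pplat − PEEP) = 360.0 / (20.4 − 7) = 360.0/13.4 = 26.866 mL/cmH2O.
τ = R × C = 9.096 × 0.02687 L/cmH2O = 0.2444 s.
t = −τ·ln(1 − 0.86) = −0.2444·ln(0.14) = 0.4805 s.

0.48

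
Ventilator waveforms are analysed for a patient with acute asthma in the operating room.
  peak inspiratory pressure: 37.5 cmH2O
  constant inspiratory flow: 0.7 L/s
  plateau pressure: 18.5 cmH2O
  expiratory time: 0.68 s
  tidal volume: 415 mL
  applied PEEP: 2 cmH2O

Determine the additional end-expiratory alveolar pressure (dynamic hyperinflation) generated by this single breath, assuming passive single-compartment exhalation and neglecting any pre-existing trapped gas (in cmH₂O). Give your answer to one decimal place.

6.1

R = (PIP − Pplat)/V̇ = (37.5 − 18.5) / 0.7 = 19.0/0.7 = 27.143 cmH2O·s/L.
C = Vt/(Pplat − PEEP) = 415.0 / (18.5 − 2) = 415.0/16.5 = 25.152 mL/cmH2O.
τ = R × C = 27.143 × 0.02515 L/cmH2O = 0.6826 s.
Fraction remaining = e^(−Te/τ) = e^(−0.68/0.6826) = 0.3693; trapped volume = 415.0 × 0.3693 = 153.26 mL.
Additional alveolar pressure from trapping ≈ V_trapped / C = 153.26 / 25.152 = 6.093 cmH2O.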